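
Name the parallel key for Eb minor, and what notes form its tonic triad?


Reasoning:
Parallel keys share the same tonic but differ in mode
Eb minor → parallel is Eb major
Tonic triad of Eb major = Eb G Bb
= Eb major; triad = Eb G Bb


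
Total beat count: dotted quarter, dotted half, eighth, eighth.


Beat values:
  dotted quarter = 1.5 beats
  dotted half = 3 beats
  eighth = 0.5 beats
  eighth = 0.5 beats
Sum = 1.5 + 3 + 0.5 + 0.5
= 5.5 beats


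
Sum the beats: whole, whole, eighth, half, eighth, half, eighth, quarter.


Let's work it out.
Beat values:
  whole = 4 beats
  whole = 4 beats
  eighth = 0.5 beats
  half = 2 beats
  eighth = 0.5 beats
  half = 2 beats
  eighth = 0.5 beats
  quarter = 1 beat
Sum = 4 + 4 + 0.5 + 2 + 0.5 + 2 + 0.5 + 1
= 14.5 beats


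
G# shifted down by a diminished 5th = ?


Working:
diminished 5th: 5 letter names, 6 semitones
Letter: G - 4 → C
Pitch: G# - 6 semitones, spelled as a C → C##
= C##


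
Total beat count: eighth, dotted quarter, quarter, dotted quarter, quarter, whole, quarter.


Working:
Beat values:
  eighth = 0.5 beats
  dotted quarter = 1.5 beats
  quarter = 1 beat
  dotted quarter = 1.5 beats
  quarter = 1 beat
  whole = 4 beats
  quarter = 1 beat
Sum = 0.5 + 1.5 + 1 + 1.5 + 1 + 4 + 1
= 10.5 beats


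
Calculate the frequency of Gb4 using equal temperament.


f = 440 × 2^(n/12) where n = semitones from A4
Gb4: -3 semitones from A4
f = 440 × 2^(-3/12)
f = 369.99 Hz


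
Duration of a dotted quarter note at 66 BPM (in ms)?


Working:
One quarter-note beat = 60000 / BPM = 60000 / 66 ms
Dotted quarter note = 3/2 × quarter note
Duration = 3/2 × 60000 / 66 = 90000 / 66
= 1363.6 ms


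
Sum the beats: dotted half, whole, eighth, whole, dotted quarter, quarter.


Beat values:
  dotted half = 3 beats
  whole = 4 beats
  eighth = 0.5 beats
  whole = 4 beats
  dotted quarter = 1.5 beats
  quarter = 1 beat
Sum = 3 + 4 + 0.5 + 4 + 1.5 + 1
= 14 beats


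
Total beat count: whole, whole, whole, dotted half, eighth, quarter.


Step by step:
Beat values:
  whole = 4 beats
  whole = 4 beats
  whole = 4 beats
  dotted half = 3 beats
  eighth = 0.5 beats
  quarter = 1 beat
Sum = 4 + 4 + 4 + 3 + 0.5 + 1
= 16.5 beats


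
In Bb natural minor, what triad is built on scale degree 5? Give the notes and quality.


Let's work it out.
Bb natural minor scale: Bb C Db Eb F Gb Ab
Diatonic triad on degree 5 stacks scale notes 5, 7, 2: F Ab C
F→Ab = 3 semitones; F→C = 7 semitones → minor triad
= F Ab C (minor)


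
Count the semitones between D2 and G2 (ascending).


Solution.
Absolute semitone position = octave×12 + chromatic position
D2: 2×12 + 2 = 26
G2: 2×12 + 7 = 31
Difference = 31 - 26 = 5
= 5 semitones


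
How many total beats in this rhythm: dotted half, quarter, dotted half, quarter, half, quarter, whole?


Step by step:
Beat values:
  dotted half = 3 beats
  quarter = 1 beat
  dotted half = 3 beats
  quarter = 1 beat
  half = 2 beats
  quarter = 1 beat
  whole = 4 beats
Sum = 3 + 1 + 3 + 1 + 2 + 1 + 4
= 15 beats


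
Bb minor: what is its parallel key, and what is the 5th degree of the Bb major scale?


Step by step:
Parallel keys share the same tonic but differ in mode
Bb minor → parallel is Bb major
Bb major scale: Bb C D Eb F G A
= Bb major; 5th degree = F


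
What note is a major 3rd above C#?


A 3rd spans 3 letter names, so from C we land on E
A major 3rd = 4 semitones above C#
Spell E at that pitch: E#
= E#


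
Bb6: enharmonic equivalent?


Step by step:
Enharmonic notes sound the same pitch but are spelled with different letter names
Bb and A# name the same pitch class
= A#6


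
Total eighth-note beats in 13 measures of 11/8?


Time signature 11/8: the bottom number 8 means the eighth note gets one count
The top number 11 means 11 eighth-note beats per measure
Total = 11 × 13 measures
= 143 eighth-note beats


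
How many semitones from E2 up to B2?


Absolute semitone position = octave×12 + chromatic position
E2: 2×12 + 4 = 28
B2: 2×12 + 11 = 35
Difference = 35 - 28 = 7
= 7 semitones


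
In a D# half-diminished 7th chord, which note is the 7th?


Step by step:
Half-diminished 7th chord = root + minor 3rd + diminished 5th + minor 7th
Seventh chords stack in thirds, so the letter names are D-F-A-C
Root: D#
Minor 3rd above D#: F#
Diminished 5th above D#: A
Minor 7th above D#: C#
The 7th = C#


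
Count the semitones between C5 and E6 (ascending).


Absolute semitone position = octave×12 + chromatic position
C5: 5×12 + 0 = 60
E6: 6×12 + 4 = 76
Difference = 76 - 60 = 16
= 16 semitones


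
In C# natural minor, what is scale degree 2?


Let's work it out.
Natural minor scale pattern: W-H-W-W-H-W-W (2-1-2-2-1-2-2 semitones)
Starting from C#:
  C# + 2 semitones → D#
  D# + 1 semitone → E
  E + 2 semitones → F#
  F# + 2 semitones → G#
  G# + 1 semitone → A
  A + 2 semitones → B
  B + 2 semitones → C#
Scale: C# D# E F# G# A B
Degree 2 = D#


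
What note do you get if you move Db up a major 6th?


Step by step:
major 6th: 6 letter names, 9 semitones
Letter: D + 5 → B
Pitch: Db + 9 semitones, spelled as a B → Bb
= Bb


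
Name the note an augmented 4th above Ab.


Step by step:
A 4th spans 4 letter names, so from A we land on D
An augmented 4th = 6 semitones above Ab
Spell D at that pitch: D
= D


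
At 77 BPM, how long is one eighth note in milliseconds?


One quarter-note beat = 60000 / BPM = 60000 / 77 ms
Eighth note = 1/2 × quarter note
Duration = 1/2 × 60000 / 77 = 30000 / 77
= 389.6 ms


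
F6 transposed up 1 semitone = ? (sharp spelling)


Solution.
F6: chromatic position 5 in octave 6 → absolute = 6×12 + 5 = 77
Transpose up 1: 77 + 1 = 78
78 = 6×12 + 6 → F# in octave 6
Result = F#6


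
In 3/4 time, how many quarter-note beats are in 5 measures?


Working:
Time signature 3/4: the bottom number 4 means the quarter note gets one count
The top number 3 means 3 quarter-note beats per measure
Total = 3 × 5 measures
= 15 quarter-note beats


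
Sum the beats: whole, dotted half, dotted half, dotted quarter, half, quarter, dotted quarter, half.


Working:
Beat values:
  whole = 4 beats
  dotted half = 3 beats
  dotted half = 3 beats
  dotted quarter = 1.5 beats
  half = 2 beats
  quarter = 1 beat
  dotted quarter = 1.5 beats
  half = 2 beats
Sum = 4 + 3 + 3 + 1.5 + 2 + 1 + 1.5 + 2
= 18 beats


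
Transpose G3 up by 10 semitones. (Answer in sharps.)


G3: chromatic position 7 in octave 3 → absolute = 3×12 + 7 = 43
Transpose up 10: 43 + 10 = 53
53 = 4×12 + 5 → F in octave 4
Result = F4


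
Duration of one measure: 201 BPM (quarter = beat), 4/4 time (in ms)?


Solution.
Quarter-note beat duration = 60000 / 201 ms
Beats per measure (4/4) = 4
One measure = 4 × 60000 / 201 = 240000 / 201 ms
= 1194.0 ms


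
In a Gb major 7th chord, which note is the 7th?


Working:
Major 7th chord = root + major 3rd + perfect 5th + major 7th
Seventh chords stack in thirds, so the letter names are G-B-D-F
Root: Gb
Major 3rd above Gb: Bb
Perfect 5th above Gb: Db
Major 7th above Gb: F
The 7th = F


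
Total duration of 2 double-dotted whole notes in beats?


Step by step:
Base whole note = 4 beats
Dot 1 adds half the previous value: +2
Dot 2 adds half the previous value: +1
One double-dotted whole = 4 + 2 + 1 = 7
2 of them = 2 × 7 = 14
= 14 beats


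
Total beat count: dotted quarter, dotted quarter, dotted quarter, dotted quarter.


Beat values:
  dotted quarter = 1.5 beats
  dotted quarter = 1.5 beats
  dotted quarter = 1.5 beats
  dotted quarter = 1.5 beats
Sum = 1.5 + 1.5 + 1.5 + 1.5
= 6 beats


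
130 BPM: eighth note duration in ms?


Working:
One quarter-note beat = 60000 / BPM = 60000 / 130 ms
Eighth note = 1/2 × quarter note
Duration = 1/2 × 60000 / 130 = 30000 / 130
= 230.8 ms


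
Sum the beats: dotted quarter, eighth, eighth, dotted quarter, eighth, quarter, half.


Beat values:
  dotted quarter = 1.5 beats
  eighth = 0.5 beats
  eighth = 0.5 beats
  dotted quarter = 1.5 beats
  eighth = 0.5 beats
  quarter = 1 beat
  half = 2 beats
Sum = 1.5 + 0.5 + 0.5 + 1.5 + 0.5 + 1 + 2
= 7.5 beats


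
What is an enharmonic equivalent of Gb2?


Reasoning:
Enharmonic notes sound the same pitch but are spelled with different letter names
Gb and F# name the same pitch class
= F#2


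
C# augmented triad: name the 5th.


Working:
Augmented triad = root + major 3rd (4 semitones) + augmented 5th (8 semitones)
A triad on C# stacks thirds, so the chord tones use letter names C-E-G
Root: C#
Major 3rd above C#: E#
Augmented 5th above C#: G##
The 5th = G##


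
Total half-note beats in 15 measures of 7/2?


Solution.
Time signature 7/2: the bottom number 2 means the half note gets one count
The top number 7 means 7 half-note beats per measure
Total = 7 × 15 measures
= 105 half-note beats


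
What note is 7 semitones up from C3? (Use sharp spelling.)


C3: chromatic position 0 in octave 3 → absolute = 3×12 + 0 = 36
Transpose up 7: 36 + 7 = 43
43 = 3×12 + 7 → G in octave 3
Result = G3


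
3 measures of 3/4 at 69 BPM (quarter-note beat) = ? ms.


Quarter-note beat duration = 60000 / 69 ms
Beats per measure (3/4) = 3
One measure = 3 × 60000 / 69 = 180000 / 69 ms
3 measures = 3 × 180000 / 69 = 540000 / 69
= 7826.1 ms


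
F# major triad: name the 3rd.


Working:
Major triad = root + major 3rd (4 semitones) + perfect 5th (7 semitones)
A triad on F# stacks thirds, so the chord tones use letter names F-A-C
Root: F#
Major 3rd above F#: A#
Perfect 5th above F#: C#
The 3rd = A#


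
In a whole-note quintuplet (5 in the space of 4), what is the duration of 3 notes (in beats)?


Working:
Quintuplet: 5 notes occupy the space of 4 whole notes
Space = 4 × 4 = 16 beats
Each quintuplet note = 16 / 5 = 16/5 beats
3 notes = 3 × 16/5 = 48/5
= 48/5 beats


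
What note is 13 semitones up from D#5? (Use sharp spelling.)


D#5: chromatic position 3 in octave 5 → absolute = 5×12 + 3 = 63
Transpose up 13: 63 + 13 = 76
76 = 6×12 + 4 → E in octave 6
Result = E6


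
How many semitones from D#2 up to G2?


Solution.
Absolute semitone position = octave×12 + chromatic position
D#2: 2×12 + 3 = 27
G2: 2×12 + 7 = 31
Difference = 31 - 27 = 4
= 4 semitones


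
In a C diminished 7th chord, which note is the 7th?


Solution.
Diminished 7th chord = root + minor 3rd + diminished 5th + diminished 7th
Seventh chords stack in thirds, so the letter names are C-E-G-B
Root: C
Minor 3rd above C: Eb
Diminished 5th above C: Gb
Diminished 7th above C: Bbb
The 7th = Bbb


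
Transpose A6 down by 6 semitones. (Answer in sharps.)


Let's work it out.
A6: chromatic position 9 in octave 6 → absolute = 6×12 + 9 = 81
Transpose down 6: 81 - 6 = 75
75 = 6×12 + 3 → D# in octave 6
Result = D#6


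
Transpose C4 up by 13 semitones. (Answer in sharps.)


Solution.
C4: chromatic position 0 in octave 4 → absolute = 4×12 + 0 = 48
Transpose up 13: 48 + 13 = 61
61 = 5×12 + 1 → C# in octave 5
Result = C#5


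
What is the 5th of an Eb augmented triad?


Augmented triad = root + major 3rd (4 semitones) + augmented 5th (8 semitones)
A triad on Eb stacks thirds, so the chord tones use letter names E-G-B
Root: Eb
Major 3rd above Eb: G
Augmented 5th above Eb: B
The 5th = B


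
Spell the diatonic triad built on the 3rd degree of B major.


Solution.
B major scale: B C# D# E F# G# A#
Diatonic triad on degree 3 stacks scale notes 3, 5, 7: D# F# A#
D#→F# = 3 semitones; D#→A# = 7 semitones → minor triad
= D# F# A# (minor)


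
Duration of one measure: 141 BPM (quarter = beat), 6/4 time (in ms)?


Quarter-note beat duration = 60000 / 141 ms
Beats per measure (6/4) = 6
One measure = 6 × 60000 / 141 = 360000 / 141 ms
= 2553.2 ms


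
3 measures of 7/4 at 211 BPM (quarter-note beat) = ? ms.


Quarter-note beat duration = 60000 / 211 ms
Beats per measure (7/4) = 7
One measure = 7 × 60000 / 211 = 420000 / 211 ms
3 measures = 3 × 420000 / 211 = 1260000 / 211
= 5971.6 ms


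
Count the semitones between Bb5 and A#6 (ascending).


Reasoning:
Absolute semitone position = octave×12 + chromatic position
Bb5: 5×12 + 10 = 70
A#6: 6×12 + 10 = 82
Difference = 82 - 70 = 12
= 12 semitones


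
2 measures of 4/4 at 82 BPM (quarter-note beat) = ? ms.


Let's work it out.
Quarter-note beat duration = 60000 / 82 ms
Beats per measure (4/4) = 4
One measure = 4 × 60000 / 82 = 240000 / 82 ms
2 measures = 2 × 240000 / 82 = 480000 / 82
= 5853.7 ms


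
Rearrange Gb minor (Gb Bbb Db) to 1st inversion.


Root position: Gb Bbb Db
1st inversion: move root up an octave
Bass note: Bbb
Notes (bottom to top) = Bbb Db Gb


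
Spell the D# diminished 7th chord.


Reasoning:
Diminished 7th chord = root + minor 3rd + diminished 5th + diminished 7th
Seventh chords stack in thirds, so the letter names are D-F-A-C
Root: D#
Minor 3rd above D#: F#
Diminished 5th above D#: A
Diminished 7th above D#: C
Chord = D# F# A C


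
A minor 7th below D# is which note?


Working:
A 7th spans 7 letter names, so from D we land on E
A minor 7th = 10 semitones below D#
Spell E at that pitch: E#
= E#


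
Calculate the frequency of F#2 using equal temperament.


Working:
f = 440 × 2^(n/12) where n = semitones from A4
F#2: -27 semitones from A4
f = 440 × 2^(-27/12)
f = 92.50 Hz


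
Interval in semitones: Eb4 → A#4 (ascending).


Absolute semitone position = octave×12 + chromatic position
Eb4: 4×12 + 3 = 51
A#4: 4×12 + 10 = 58
Difference = 58 - 51 = 7
= 7 semitones


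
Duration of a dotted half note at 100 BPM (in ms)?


Reasoning:
One quarter-note beat = 60000 / BPM = 60000 / 100 ms
Dotted half note = 3 × quarter note
Duration = 3 × 60000 / 100 = 180000 / 100
= 1800.0 ms


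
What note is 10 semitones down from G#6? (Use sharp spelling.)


Let's work it out.
G#6: chromatic position 8 in octave 6 → absolute = 6×12 + 8 = 80
Transpose down 10: 80 - 10 = 70
70 = 5×12 + 10 → A# in octave 5
Result = A#5


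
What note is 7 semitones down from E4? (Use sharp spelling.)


E4: chromatic position 4 in octave 4 → absolute = 4×12 + 4 = 52
Transpose down 7: 52 - 7 = 45
45 = 3×12 + 9 → A in octave 3
Result = A3


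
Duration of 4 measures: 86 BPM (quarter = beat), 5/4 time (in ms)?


Let's work it out.
Quarter-note beat duration = 60000 / 86 ms
Beats per measure (5/4) = 5
One measure = 5 × 60000 / 86 = 300000 / 86 ms
4 measures = 4 × 300000 / 86 = 1200000 / 86
= 13953.5 ms


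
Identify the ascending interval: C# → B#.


Solution.
Letter names: C → B spans 7 letter names → a 7th
Semitones: C# → B# = 11 half-steps
A 7th of 11 semitones is a major 7th
= major 7th


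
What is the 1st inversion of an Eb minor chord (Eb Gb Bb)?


Step by step:
Root position: Eb Gb Bb
1st inversion: move root up an octave
Bass note: Gb
Notes (bottom to top) = Gb Bb Eb


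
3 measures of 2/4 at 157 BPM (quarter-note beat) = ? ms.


Quarter-note beat duration = 60000 / 157 ms
Beats per measure (2/4) = 2
One measure = 2 × 60000 / 157 = 120000 / 157 ms
3 measures = 3 × 120000 / 157 = 360000 / 157
= 2293.0 ms


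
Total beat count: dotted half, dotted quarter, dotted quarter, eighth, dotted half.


Beat values:
  dotted half = 3 beats
  dotted quarter = 1.5 beats
  dotted quarter = 1.5 beats
  eighth = 0.5 beats
  dotted half = 3 beats
Sum = 3 + 1.5 + 1.5 + 0.5 + 3
= 9.5 beats


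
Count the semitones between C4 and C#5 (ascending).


Absolute semitone position = octave×12 + chromatic position
C4: 4×12 + 0 = 48
C#5: 5×12 + 1 = 61
Difference = 61 - 48 = 13
= 13 semitones


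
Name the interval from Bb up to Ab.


Working:
Letter names: B → A spans 7 letter names → a 7th
Semitones: Bb → Ab = 10 half-steps
A 7th of 10 semitones is a minor 7th
= minor 7th


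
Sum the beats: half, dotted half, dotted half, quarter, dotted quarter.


Reasoning:
Beat values:
  half = 2 beats
  dotted half = 3 beats
  dotted half = 3 beats
  quarter = 1 beat
  dotted quarter = 1.5 beats
Sum = 2 + 3 + 3 + 1 + 1.5
= 10.5 beats


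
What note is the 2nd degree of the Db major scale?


Solution.
Major scale pattern: W-W-H-W-W-W-H (2-2-1-2-2-2-1 semitones)
Starting from Db:
  Db + 2 semitones → Eb
  Eb + 2 semitones → F
  F + 1 semitone → Gb
  Gb + 2 semitones → Ab
  Ab + 2 semitones → Bb
  Bb + 2 semitones → C
  C + 1 semitone → Db
Scale: Db Eb F Gb Ab Bb C
Degree 2 = Eb


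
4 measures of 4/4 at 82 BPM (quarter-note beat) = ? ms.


Reasoning:
Quarter-note beat duration = 60000 / 82 ms
Beats per measure (4/4) = 4
One measure = 4 × 60000 / 82 = 240000 / 82 ms
4 measures = 4 × 240000 / 82 = 960000 / 82
= 11707.3 ms


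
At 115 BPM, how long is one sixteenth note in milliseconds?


Working:
One quarter-note beat = 60000 / BPM = 60000 / 115 ms
Sixteenth note = 1/4 × quarter note
Duration = 1/4 × 60000 / 115 = 15000 / 115
= 130.4 ms


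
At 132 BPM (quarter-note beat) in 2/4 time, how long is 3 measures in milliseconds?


Quarter-note beat duration = 60000 / 132 ms
Beats per measure (2/4) = 2
One measure = 2 × 60000 / 132 = 120000 / 132 ms
3 measures = 3 × 120000 / 132 = 360000 / 132
= 2727.3 ms


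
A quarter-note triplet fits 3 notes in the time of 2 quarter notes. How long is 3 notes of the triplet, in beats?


Solution.
Triplet: 3 notes occupy the space of 2 quarter notes
Space = 2 × 1 = 2 beats
Each triplet note = 2 / 3 = 2/3 beats
3 notes = 3 × 2/3 = 2
= 2 beats


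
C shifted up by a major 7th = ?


Working:
major 7th: 7 letter names, 11 semitones
Letter: C + 6 → B
Pitch: C + 11 semitones, spelled as a B → B
= B


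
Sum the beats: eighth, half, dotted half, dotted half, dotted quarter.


Beat values:
  eighth = 0.5 beats
  half = 2 beats
  dotted half = 3 beats
  dotted half = 3 beats
  dotted quarter = 1.5 beats
Sum = 0.5 + 2 + 3 + 3 + 1.5
= 10 beats


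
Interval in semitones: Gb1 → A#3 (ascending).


Reasoning:
Absolute semitone position = octave×12 + chromatic position
Gb1: 1×12 + 6 = 18
A#3: 3×12 + 10 = 46
Difference = 46 - 18 = 28
= 28 semitones


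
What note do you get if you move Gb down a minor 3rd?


minor 3rd: 3 letter names, 3 semitones
Letter: G - 2 → E
Pitch: Gb - 3 semitones, spelled as an E → Eb
= Eb


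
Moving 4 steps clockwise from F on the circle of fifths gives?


Working:
Each clockwise step on the circle of fifths moves up a perfect 5th
From F: F → C → G → D → A
= A


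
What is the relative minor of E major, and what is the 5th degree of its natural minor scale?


The relative minor shares the major's key signature and starts on its 6th degree
6th degree = a major 6th above the tonic; a major 6th above E is C#
→ relative minor of E major is C# minor
C# natural minor scale: C# D# E F# G# A B
= C# minor; 5th degree = G#


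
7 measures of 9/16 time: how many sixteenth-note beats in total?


Time signature 9/16: the bottom number 16 means the sixteenth note gets one count
The top number 9 means 9 sixteenth-note beats per measure
Total = 9 × 7 measures
= 63 sixteenth-note beats


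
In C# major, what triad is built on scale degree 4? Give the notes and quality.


C# major scale: C# D# E# F# G# A# B#
Diatonic triad on degree 4 stacks scale notes 4, 6, 1: F# A# C#
F#→A# = 4 semitones; F#→C# = 7 semitones → major triad
= F# A# C# (major)


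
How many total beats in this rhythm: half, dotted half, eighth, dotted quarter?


Step by step:
Beat values:
  half = 2 beats
  dotted half = 3 beats
  eighth = 0.5 beats
  dotted quarter = 1.5 beats
Sum = 2 + 3 + 0.5 + 1.5
= 7 beats


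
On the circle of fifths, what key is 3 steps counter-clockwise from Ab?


Each counter-clockwise step moves down a perfect 5th (= up a perfect 4th)
From Ab: Ab → Db → F#/Gb → B
= B


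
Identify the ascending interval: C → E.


Solution.
Letter names: C → E spans 3 letter names → a 3rd
Semitones: C → E = 4 half-steps
A 3rd of 4 semitones is a major 3rd
= major 3rd


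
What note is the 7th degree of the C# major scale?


Major scale pattern: W-W-H-W-W-W-H (2-2-1-2-2-2-1 semitones)
Starting from C#:
  C# + 2 semitones → D#
  D# + 2 semitones → E#
  E# + 1 semitone → F#
  F# + 2 semitones → G#
  G# + 2 semitones → A#
  A# + 2 semitones → B#
  B# + 1 semitone → C#
Scale: C# D# E# F# G# A# B#
Degree 7 = B#


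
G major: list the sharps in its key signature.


Solution.
Sharp major keys follow the circle of fifths: C(0), G(1), D(2), A(3), E(4), B(5), F#(6), C#(7)
G major has 1 sharp
Order of sharps: F# C# G# D# A# E# B# → first 1: F#
= F#


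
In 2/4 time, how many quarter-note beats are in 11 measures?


Reasoning:
Time signature 2/4: the bottom number 4 means the quarter note gets one count
The top number 2 means 2 quarter-note beats per measure
Total = 2 × 11 measures
= 22 quarter-note beats


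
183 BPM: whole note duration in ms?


Let's work it out.
One quarter-note beat = 60000 / BPM = 60000 / 183 ms
Whole note = 4 × quarter note
Duration = 4 × 60000 / 183 = 240000 / 183
= 1311.5 ms


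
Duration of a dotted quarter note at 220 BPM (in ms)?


Working:
One quarter-note beat = 60000 / BPM = 60000 / 220 ms
Dotted quarter note = 3/2 × quarter note
Duration = 3/2 × 60000 / 220 = 90000 / 220
= 409.1 ms


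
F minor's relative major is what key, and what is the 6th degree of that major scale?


Reasoning:
The relative major shares the key signature and is a minor 3rd above the minor tonic
A minor 3rd above F is Ab
→ relative major of F minor is Ab major
Ab major scale: Ab Bb C Db Eb F G
= Ab major; 6th degree = F


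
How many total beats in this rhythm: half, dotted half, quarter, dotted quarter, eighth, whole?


Solution.
Beat values:
  half = 2 beats
  dotted half = 3 beats
  quarter = 1 beat
  dotted quarter = 1.5 beats
  eighth = 0.5 beats
  whole = 4 beats
Sum = 2 + 3 + 1 + 1.5 + 0.5 + 4
= 12 beats


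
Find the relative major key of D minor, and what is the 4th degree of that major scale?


The relative major shares the key signature and is a minor 3rd above the minor tonic
A minor 3rd above D is F
→ relative major of D minor is F major
F major scale: F G A Bb C D E
= F major; 4th degree = Bb


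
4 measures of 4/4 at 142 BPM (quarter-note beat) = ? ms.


Step by step:
Quarter-note beat duration = 60000 / 142 ms
Beats per measure (4/4) = 4
One measure = 4 × 60000 / 142 = 240000 / 142 ms
4 measures = 4 × 240000 / 142 = 960000 / 142
= 6760.6 ms


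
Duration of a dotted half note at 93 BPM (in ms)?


Reasoning:
One quarter-note beat = 60000 / BPM = 60000 / 93 ms
Dotted half note = 3 × quarter note
Duration = 3 × 60000 / 93 = 180000 / 93
= 1935.5 ms


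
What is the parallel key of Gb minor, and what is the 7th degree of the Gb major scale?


Parallel keys share the same tonic but differ in mode
Gb minor → parallel is Gb major
Gb major scale: Gb Ab Bb Cb Db Eb F
= Gb major; 7th degree = F


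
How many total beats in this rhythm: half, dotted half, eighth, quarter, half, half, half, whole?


Step by step:
Beat values:
  half = 2 beats
  dotted half = 3 beats
  eighth = 0.5 beats
  quarter = 1 beat
  half = 2 beats
  half = 2 beats
  half = 2 beats
  whole = 4 beats
Sum = 2 + 3 + 0.5 + 1 + 2 + 2 + 2 + 4
= 16.5 beats


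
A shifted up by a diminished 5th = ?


Let's work it out.
diminished 5th: 5 letter names, 6 semitones
Letter: A + 4 → E
Pitch: A + 6 semitones, spelled as an E → Eb
= Eb


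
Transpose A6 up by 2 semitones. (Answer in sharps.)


A6: chromatic position 9 in octave 6 → absolute = 6×12 + 9 = 81
Transpose up 2: 81 + 2 = 83
83 = 6×12 + 11 → B in octave 6
Result = B6


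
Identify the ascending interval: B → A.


Letter names: B → A spans 7 letter names → a 7th
Semitones: B → A = 10 half-steps
A 7th of 10 semitones is a minor 7th
= minor 7th


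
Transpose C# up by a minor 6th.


Let's work it out.
minor 6th: 6 letter names, 8 semitones
Letter: C + 5 → A
Pitch: C# + 8 semitones, spelled as an A → A
= A


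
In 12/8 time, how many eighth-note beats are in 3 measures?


Time signature 12/8: the bottom number 8 means the eighth note gets one count
The top number 12 means 12 eighth-note beats per measure
Total = 12 × 3 measures
= 36 eighth-note beats


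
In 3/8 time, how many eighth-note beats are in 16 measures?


Working:
Time signature 3/8: the bottom number 8 means the eighth note gets one count
The top number 3 means 3 eighth-note beats per measure
Total = 3 × 16 measures
= 48 eighth-note beats


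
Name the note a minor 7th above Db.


A 7th spans 7 letter names, so from D we land on C
A minor 7th = 10 semitones above Db
Spell C at that pitch: Cb
= Cb


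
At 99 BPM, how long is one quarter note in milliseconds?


Reasoning:
One quarter-note beat = 60000 / BPM = 60000 / 99 ms
Duration = 60000 / 99
= 606.1 ms


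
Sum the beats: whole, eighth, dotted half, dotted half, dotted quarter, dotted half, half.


Working:
Beat values:
  whole = 4 beats
  eighth = 0.5 beats
  dotted half = 3 beats
  dotted half = 3 beats
  dotted quarter = 1.5 beats
  dotted half = 3 beats
  half = 2 beats
Sum = 4 + 0.5 + 3 + 3 + 1.5 + 3 + 2
= 17 beats


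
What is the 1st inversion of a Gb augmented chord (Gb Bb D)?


Root position: Gb Bb D
1st inversion: move root up an octave
Bass note: Bb
Notes (bottom to top) = Bb D Gb


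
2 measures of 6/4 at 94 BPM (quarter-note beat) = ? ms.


Working:
Quarter-note beat duration = 60000 / 94 ms
Beats per measure (6/4) = 6
One measure = 6 × 60000 / 94 = 360000 / 94 ms
2 measures = 2 × 360000 / 94 = 720000 / 94
= 7659.6 ms


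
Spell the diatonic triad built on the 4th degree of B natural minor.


B natural minor scale: B C# D E F# G A
Diatonic triad on degree 4 stacks scale notes 4, 6, 1: E G B
E→G = 3 semitones; E→B = 7 semitones → minor triad
= E G B (minor)


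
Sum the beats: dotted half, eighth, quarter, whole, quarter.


Solution.
Beat values:
  dotted half = 3 beats
  eighth = 0.5 beats
  quarter = 1 beat
  whole = 4 beats
  quarter = 1 beat
Sum = 3 + 0.5 + 1 + 4 + 1
= 9.5 beats


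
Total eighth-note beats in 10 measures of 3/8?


Time signature 3/8: the bottom number 8 means the eighth note gets one count
The top number 3 means 3 eighth-note beats per measure
Total = 3 × 10 measures
= 30 eighth-note beats


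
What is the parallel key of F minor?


Step by step:
Parallel keys share the same tonic but differ in mode
F minor → parallel is F major
= F major


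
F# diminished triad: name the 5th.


Solution.
Diminished triad = root + minor 3rd (3 semitones) + diminished 5th (6 semitones)
A triad on F# stacks thirds, so the chord tones use letter names F-A-C
Root: F#
Minor 3rd above F#: A
Diminished 5th above F#: C
The 5th = C


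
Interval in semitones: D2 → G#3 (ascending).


Absolute semitone position = octave×12 + chromatic position
D2: 2×12 + 2 = 26
G#3: 3×12 + 8 = 44
Difference = 44 - 26 = 18
= 18 semitones


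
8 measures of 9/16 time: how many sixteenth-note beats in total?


Time signature 9/16: the bottom number 16 means the sixteenth note gets one count
The top number 9 means 9 sixteenth-note beats per measure
Total = 9 × 8 measures
= 72 sixteenth-note beats


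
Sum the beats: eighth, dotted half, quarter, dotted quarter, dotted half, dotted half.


Let's work it out.
Beat values:
  eighth = 0.5 beats
  dotted half = 3 beats
  quarter = 1 beat
  dotted quarter = 1.5 beats
  dotted half = 3 beats
  dotted half = 3 beats
Sum = 0.5 + 3 + 1 + 1.5 + 3 + 3
= 12 beats


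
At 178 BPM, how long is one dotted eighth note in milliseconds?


One quarter-note beat = 60000 / BPM = 60000 / 178 ms
Dotted eighth note = 3/4 × quarter note
Duration = 3/4 × 60000 / 178 = 45000 / 178
= 252.8 ms


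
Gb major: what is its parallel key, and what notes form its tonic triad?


Parallel keys share the same tonic but differ in mode
Gb major → parallel is Gb minor
Tonic triad of Gb minor = Gb Bbb Db
= Gb minor; triad = Gb Bbb Db


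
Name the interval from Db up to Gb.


Step by step:
Letter names: D → G spans 4 letter names → a 4th
Semitones: Db → Gb = 5 half-steps
A 4th of 5 semitones is a perfect 4th
= perfect 4th


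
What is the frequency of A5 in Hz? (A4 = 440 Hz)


f = 440 × 2^(n/12) where n = semitones from A4
A5: 12 semitones from A4
f = 440 × 2^(12/12)
f = 880.00 Hz


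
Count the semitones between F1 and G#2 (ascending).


Reasoning:
Absolute semitone position = octave×12 + chromatic position
F1: 1×12 + 5 = 17
G#2: 2×12 + 8 = 32
Difference = 32 - 17 = 15
= 15 semitones


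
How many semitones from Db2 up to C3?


Absolute semitone position = octave×12 + chromatic position
Db2: 2×12 + 1 = 25
C3: 3×12 + 0 = 36
Difference = 36 - 25 = 11
= 11 semitones


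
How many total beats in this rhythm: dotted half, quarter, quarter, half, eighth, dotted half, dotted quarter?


Step by step:
Beat values:
  dotted half = 3 beats
  quarter = 1 beat
  quarter = 1 beat
  half = 2 beats
  eighth = 0.5 beats
  dotted half = 3 beats
  dotted quarter = 1.5 beats
Sum = 3 + 1 + 1 + 2 + 0.5 + 3 + 1.5
= 12 beats


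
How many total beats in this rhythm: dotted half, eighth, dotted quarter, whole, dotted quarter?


Step by step:
Beat values:
  dotted half = 3 beats
  eighth = 0.5 beats
  dotted quarter = 1.5 beats
  whole = 4 beats
  dotted quarter = 1.5 beats
Sum = 3 + 0.5 + 1.5 + 4 + 1.5
= 10.5 beats


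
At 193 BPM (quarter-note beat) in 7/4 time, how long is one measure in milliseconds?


Solution.
Quarter-note beat duration = 60000 / 193 ms
Beats per measure (7/4) = 7
One measure = 7 × 60000 / 193 = 420000 / 193 ms
= 2176.2 ms


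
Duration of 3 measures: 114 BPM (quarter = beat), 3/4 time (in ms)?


Reasoning:
Quarter-note beat duration = 60000 / 114 ms
Beats per measure (3/4) = 3
One measure = 3 × 60000 / 114 = 180000 / 114 ms
3 measures = 3 × 180000 / 114 = 540000 / 114
= 4736.8 ms


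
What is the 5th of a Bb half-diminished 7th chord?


Working:
Half-diminished 7th chord = root + minor 3rd + diminished 5th + minor 7th
Seventh chords stack in thirds, so the letter names are B-D-F-A
Root: Bb
Minor 3rd above Bb: Db
Diminished 5th above Bb: Fb
Minor 7th above Bb: Ab
The 5th = Fb


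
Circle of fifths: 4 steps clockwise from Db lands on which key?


Each clockwise step on the circle of fifths moves up a perfect 5th
From Db: Db → Ab → Eb → Bb → F
= F


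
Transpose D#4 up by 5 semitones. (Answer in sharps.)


D#4: chromatic position 3 in octave 4 → absolute = 4×12 + 3 = 51
Transpose up 5: 51 + 5 = 56
56 = 4×12 + 8 → G# in octave 4
Result = G#4


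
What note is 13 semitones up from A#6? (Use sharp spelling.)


Solution.
A#6: chromatic position 10 in octave 6 → absolute = 6×12 + 10 = 82
Transpose up 13: 82 + 13 = 95
95 = 7×12 + 11 → B in octave 7
Result = B7


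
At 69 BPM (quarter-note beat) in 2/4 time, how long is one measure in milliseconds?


Quarter-note beat duration = 60000 / 69 ms
Beats per measure (2/4) = 2
One measure = 2 × 60000 / 69 = 120000 / 69 ms
= 1739.1 ms


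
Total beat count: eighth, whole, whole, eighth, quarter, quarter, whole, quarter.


Step by step:
Beat values:
  eighth = 0.5 beats
  whole = 4 beats
  whole = 4 beats
  eighth = 0.5 beats
  quarter = 1 beat
  quarter = 1 beat
  whole = 4 beats
  quarter = 1 beat
Sum = 0.5 + 4 + 4 + 0.5 + 1 + 1 + 4 + 1
= 16 beats


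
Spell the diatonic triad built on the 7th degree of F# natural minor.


Let's work it out.
F# natural minor scale: F# G# A B C# D E
Diatonic triad on degree 7 stacks scale notes 7, 2, 4: E G# B
E→G# = 4 semitones; E→B = 7 semitones → major triad
= E G# B (major)


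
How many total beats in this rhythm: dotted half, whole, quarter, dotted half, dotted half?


Reasoning:
Beat values:
  dotted half = 3 beats
  whole = 4 beats
  quarter = 1 beat
  dotted half = 3 beats
  dotted half = 3 beats
Sum = 3 + 4 + 1 + 3 + 3
= 14 beats


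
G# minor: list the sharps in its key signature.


Step by step:
Sharp minor keys follow the circle of fifths: A(0), E(1), B(2), F#(3), C#(4), G#(5), D#(6), A#(7)
G# minor has 5 sharps
Order of sharps: F# C# G# D# A# E# B# → first 5: F#, C#, G#, D#, A#
= F#, C#, G#, D#, A#


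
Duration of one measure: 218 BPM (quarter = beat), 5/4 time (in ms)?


Quarter-note beat duration = 60000 / 218 ms
Beats per measure (5/4) = 5
One measure = 5 × 60000 / 218 = 300000 / 218 ms
= 1376.1 ms


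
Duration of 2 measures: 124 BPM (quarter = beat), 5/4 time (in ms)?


Step by step:
Quarter-note beat duration = 60000 / 124 ms
Beats per measure (5/4) = 5
One measure = 5 × 60000 / 124 = 300000 / 124 ms
2 measures = 2 × 300000 / 124 = 600000 / 124
= 4838.7 ms


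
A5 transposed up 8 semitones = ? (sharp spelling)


Reasoning:
A5: chromatic position 9 in octave 5 → absolute = 5×12 + 9 = 69
Transpose up 8: 69 + 8 = 77
77 = 6×12 + 5 → F in octave 6
Result = F6


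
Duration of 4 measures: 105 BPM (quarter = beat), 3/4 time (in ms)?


Solution.
Quarter-note beat duration = 60000 / 105 ms
Beats per measure (3/4) = 3
One measure = 3 × 60000 / 105 = 180000 / 105 ms
4 measures = 4 × 180000 / 105 = 720000 / 105
= 6857.1 ms


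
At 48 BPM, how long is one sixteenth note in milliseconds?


One quarter-note beat = 60000 / BPM = 60000 / 48 ms
Sixteenth note = 1/4 × quarter note
Duration = 1/4 × 60000 / 48 = 15000 / 48
= 312.5 ms


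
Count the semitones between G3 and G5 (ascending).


Absolute semitone position = octave×12 + chromatic position
G3: 3×12 + 7 = 43
G5: 5×12 + 7 = 67
Difference = 67 - 43 = 24
= 24 semitones


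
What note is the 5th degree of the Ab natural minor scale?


Solution.
Natural minor scale pattern: W-H-W-W-H-W-W (2-1-2-2-1-2-2 semitones)
Starting from Ab:
  Ab + 2 semitones → Bb
  Bb + 1 semitone → Cb
  Cb + 2 semitones → Db
  Db + 2 semitones → Eb
  Eb + 1 semitone → Fb
  Fb + 2 semitones → Gb
  Gb + 2 semitones → Ab
Scale: Ab Bb Cb Db Eb Fb Gb
Degree 5 = Eb


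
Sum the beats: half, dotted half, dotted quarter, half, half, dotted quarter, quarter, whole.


Step by step:
Beat values:
  half = 2 beats
  dotted half = 3 beats
  dotted quarter = 1.5 beats
  half = 2 beats
  half = 2 beats
  dotted quarter = 1.5 beats
  quarter = 1 beat
  whole = 4 beats
Sum = 2 + 3 + 1.5 + 2 + 2 + 1.5 + 1 + 4
= 17 beats


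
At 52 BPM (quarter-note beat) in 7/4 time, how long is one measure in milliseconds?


Quarter-note beat duration = 60000 / 52 ms
Beats per measure (7/4) = 7
One measure = 7 × 60000 / 52 = 420000 / 52 ms
= 8076.9 ms


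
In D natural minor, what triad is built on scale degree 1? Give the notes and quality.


Working:
D natural minor scale: D E F G A Bb C
Diatonic triad on degree 1 stacks scale notes 1, 3, 5: D F A
D→F = 3 semitones; D→A = 7 semitones → minor triad
= D F A (minor)


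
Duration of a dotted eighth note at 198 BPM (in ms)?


Reasoning:
One quarter-note beat = 60000 / BPM = 60000 / 198 ms
Dotted eighth note = 3/4 × quarter note
Duration = 3/4 × 60000 / 198 = 45000 / 198
= 227.3 ms


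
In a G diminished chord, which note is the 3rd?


Solution.
Diminished triad = root + minor 3rd (3 semitones) + diminished 5th (6 semitones)
A triad on G stacks thirds, so the chord tones use letter names G-B-D
Root: G
Minor 3rd above G: Bb
Diminished 5th above G: Db
The 3rd = Bb


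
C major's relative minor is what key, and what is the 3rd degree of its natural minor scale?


Reasoning:
The relative minor shares the major's key signature and starts on its 6th degree
6th degree = a major 6th above the tonic; a major 6th above C is A
→ relative minor of C major is A minor
A natural minor scale: A B C D E F G
= A minor; 3rd degree = C


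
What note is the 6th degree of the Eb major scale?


Step by step:
Major scale pattern: W-W-H-W-W-W-H (2-2-1-2-2-2-1 semitones)
Starting from Eb:
  Eb + 2 semitones → F
  F + 2 semitones → G
  G + 1 semitone → Ab
  Ab + 2 semitones → Bb
  Bb + 2 semitones → C
  C + 2 semitones → D
  D + 1 semitone → Eb
Scale: Eb F G Ab Bb C D
Degree 6 = C


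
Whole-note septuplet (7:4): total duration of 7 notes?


Solution.
Septuplet: 7 notes occupy the space of 4 whole notes
Space = 4 × 4 = 16 beats
Each septuplet note = 16 / 7 = 16/7 beats
7 notes = 7 × 16/7 = 16
= 16 beats


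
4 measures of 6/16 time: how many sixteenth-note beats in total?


Time signature 6/16: the bottom number 16 means the sixteenth note gets one count
The top number 6 means 6 sixteenth-note beats per measure
Total = 6 × 4 measures
= 24 sixteenth-note beats


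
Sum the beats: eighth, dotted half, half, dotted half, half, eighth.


Working:
Beat values:
  eighth = 0.5 beats
  dotted half = 3 beats
  half = 2 beats
  dotted half = 3 beats
  half = 2 beats
  eighth = 0.5 beats
Sum = 0.5 + 3 + 2 + 3 + 2 + 0.5
= 11 beats


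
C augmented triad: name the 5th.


Step by step:
Augmented triad = root + major 3rd (4 semitones) + augmented 5th (8 semitones)
A triad on C stacks thirds, so the chord tones use letter names C-E-G
Root: C
Major 3rd above C: E
Augmented 5th above C: G#
The 5th = G#


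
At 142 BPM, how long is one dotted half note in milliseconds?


Solution.
One quarter-note beat = 60000 / BPM = 60000 / 142 ms
Dotted half note = 3 × quarter note
Duration = 3 × 60000 / 142 = 180000 / 142
= 1267.6 ms


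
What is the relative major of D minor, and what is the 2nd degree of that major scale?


Working:
The relative major shares the key signature and is a minor 3rd above the minor tonic
A minor 3rd above D is F
→ relative major of D minor is F major
F major scale: F G A Bb C D E
= F major; 2nd degree = G


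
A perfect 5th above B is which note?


Working:
A 5th spans 5 letter names, so from B we land on F
A perfect 5th = 7 semitones above B
Spell F at that pitch: F#
= F#


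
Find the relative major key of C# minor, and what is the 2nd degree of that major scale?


The relative major shares the key signature and is a minor 3rd above the minor tonic
A minor 3rd above C# is E
→ relative major of C# minor is E major
E major scale: E F# G# A B C# D#
= E major; 2nd degree = F#


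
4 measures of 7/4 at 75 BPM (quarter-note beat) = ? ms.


Quarter-note beat duration = 60000 / 75 ms
Beats per measure (7/4) = 7
One measure = 7 × 60000 / 75 = 420000 / 75 ms
4 measures = 4 × 420000 / 75 = 1680000 / 75
= 22400.0 ms


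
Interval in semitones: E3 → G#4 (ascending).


Absolute semitone position = octave×12 + chromatic position
E3: 3×12 + 4 = 40
G#4: 4×12 + 8 = 56
Difference = 56 - 40 = 16
= 16 semitones


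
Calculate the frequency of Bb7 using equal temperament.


Working:
f = 440 × 2^(n/12) where n = semitones from A4
Bb7: 37 semitones from A4
f = 440 × 2^(37/12)
f = 3729.31 Hz


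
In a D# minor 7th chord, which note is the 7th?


Reasoning:
Minor 7th chord = root + minor 3rd + perfect 5th + minor 7th
Seventh chords stack in thirds, so the letter names are D-F-A-C
Root: D#
Minor 3rd above D#: F#
Perfect 5th above D#: A#
Minor 7th above D#: C#
The 7th = C#


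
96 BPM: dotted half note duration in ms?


Step by step:
One quarter-note beat = 60000 / BPM = 60000 / 96 ms
Dotted half note = 3 × quarter note
Duration = 3 × 60000 / 96 = 180000 / 96
= 1875.0 ms


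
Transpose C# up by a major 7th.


Let's work it out.
major 7th: 7 letter names, 11 semitones
Letter: C + 6 → B
Pitch: C# + 11 semitones, spelled as a B → B#
= B#


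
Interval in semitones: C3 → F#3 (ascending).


Step by step:
Absolute semitone position = octave×12 + chromatic position
C3: 3×12 + 0 = 36
F#3: 3×12 + 6 = 42
Difference = 42 - 36 = 6
= 6 semitones
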